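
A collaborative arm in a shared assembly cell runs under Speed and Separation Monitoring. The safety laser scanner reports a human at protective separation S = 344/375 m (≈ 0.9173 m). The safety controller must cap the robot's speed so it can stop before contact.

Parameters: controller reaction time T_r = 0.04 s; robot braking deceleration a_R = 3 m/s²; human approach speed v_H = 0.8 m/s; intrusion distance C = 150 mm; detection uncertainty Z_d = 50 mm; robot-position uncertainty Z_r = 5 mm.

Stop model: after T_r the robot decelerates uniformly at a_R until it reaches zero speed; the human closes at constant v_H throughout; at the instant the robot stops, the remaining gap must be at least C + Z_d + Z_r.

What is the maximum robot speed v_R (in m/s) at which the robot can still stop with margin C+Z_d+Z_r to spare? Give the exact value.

collect terms ⇒ (1/6)·v_R² + (23/75)·v_R + (-2041/3000) = 0
  disc = (23/75)² − 4·(1/6)·(-2041/3000) = 1369/2500 ; √disc = 37/50
  v_R = (−(23/75) + 37/50) / (2·(1/6)) = 13/10 m/s
check:
T_s = v_R/a_R = (13/10)/3 = 0.4333 s
robot covers v_R·T_r = 1.3000·0.0400 = 0.0520 m before braking
robot covers 1.3000·0.4333 − ½·3.0000·0.4333² = 0.2817 m while stopping
human over T_r+T_s: 0.8000·(0.0400+0.4333) = 0.3787 m
margins: 0.1500+0.0500+0.0050 = 0.2050 m
sum ≈ 0.0520+0.2817+0.3787+0.2050 ≈ 0.9173 m = S ✓

v_R_max = 13/10 m/s = 1.3000 m/s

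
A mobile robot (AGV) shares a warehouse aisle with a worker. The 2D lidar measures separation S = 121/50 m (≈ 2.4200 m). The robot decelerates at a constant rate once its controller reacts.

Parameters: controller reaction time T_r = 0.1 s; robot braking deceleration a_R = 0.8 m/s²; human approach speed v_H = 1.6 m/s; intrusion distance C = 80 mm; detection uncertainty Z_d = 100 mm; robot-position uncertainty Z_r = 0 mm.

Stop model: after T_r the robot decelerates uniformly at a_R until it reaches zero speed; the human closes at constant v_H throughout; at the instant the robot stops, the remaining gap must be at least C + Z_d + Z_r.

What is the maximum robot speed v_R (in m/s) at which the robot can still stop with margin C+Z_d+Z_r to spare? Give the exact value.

collect terms ⇒ (5/8)·v_R² + (21/10)·v_R + (-52/25) = 0
  disc = (21/10)² − 4·(5/8)·(-52/25) = 961/100 ; √disc = 31/10
  v_R = (−(21/10) + 31/10) / (2·(5/8)) = 4/5 m/s
check:
stop time T_s = (4/5)/(4/5) = 1.0000 s
robot covers v_R·T_r = 0.8000·0.1000 = 0.0800 m before braking
braking distance = 0.8000²/(2·0.8000) = 0.4000 m
human over T_r+T_s: 1.6000·(0.1000+1.0000) = 1.7600 m
residual clearance needed = 0.0800+0.1000+0.0000 = 0.1800 m
sum ≈ 0.0800+0.4000+1.7600+0.1800 ≈ 2.4200 m = S ✓

v_R_max = 4/5 m/s = 0.8000 m/s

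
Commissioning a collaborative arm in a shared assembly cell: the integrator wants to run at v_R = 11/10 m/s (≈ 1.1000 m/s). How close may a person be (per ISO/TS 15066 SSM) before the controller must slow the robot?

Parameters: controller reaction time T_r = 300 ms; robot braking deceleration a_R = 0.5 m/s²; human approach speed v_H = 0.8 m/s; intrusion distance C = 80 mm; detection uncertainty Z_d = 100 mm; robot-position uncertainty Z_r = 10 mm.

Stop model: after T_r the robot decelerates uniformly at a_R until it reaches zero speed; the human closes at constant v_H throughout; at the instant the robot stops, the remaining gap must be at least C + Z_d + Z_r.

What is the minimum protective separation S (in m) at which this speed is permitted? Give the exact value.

S_min = 373/100 m = 3.7300 m

stop time T_s = (11/10)/(1/2) = 2.2000 s
reaction-phase robot travel = 1.1000·0.3000 = 0.3300 m
braking distance = 1.1000²/(2·0.5000) = 1.2100 m
human closes 0.8000·2.5000 = 2.0000 m
margins: 0.0800+0.1000+0.0100 = 0.1900 m
S_min ≈ 0.3300+1.2100+2.0000+0.1900  ⇒  S_min = 373/100 m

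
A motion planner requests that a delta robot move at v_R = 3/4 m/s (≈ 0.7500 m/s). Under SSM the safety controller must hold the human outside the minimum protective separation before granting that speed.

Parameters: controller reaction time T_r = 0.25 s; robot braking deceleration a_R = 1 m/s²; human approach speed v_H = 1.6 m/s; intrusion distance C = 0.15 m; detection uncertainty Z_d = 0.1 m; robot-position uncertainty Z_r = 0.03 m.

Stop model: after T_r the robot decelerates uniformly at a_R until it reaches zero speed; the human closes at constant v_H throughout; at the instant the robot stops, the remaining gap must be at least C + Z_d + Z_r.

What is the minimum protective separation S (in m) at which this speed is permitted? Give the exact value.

braking lasts T_s = (3/4)/1 = 0.7500 s
reaction-phase robot travel = 0.7500·0.2500 = 0.1875 m
robot under decel: 0.7500²/(2·1.0000) = 0.2812 m
person approaches 1.6000·(0.2500+0.7500) = 1.6000 m
C+Z_d+Z_r = 0.1500+0.1000+0.0300 = 0.2800 m
S_min ≈ 0.1875+0.2812+1.6000+0.2800  ⇒  S_min = 1879/800 m

S_min = 1879/800 m = 2.3487 m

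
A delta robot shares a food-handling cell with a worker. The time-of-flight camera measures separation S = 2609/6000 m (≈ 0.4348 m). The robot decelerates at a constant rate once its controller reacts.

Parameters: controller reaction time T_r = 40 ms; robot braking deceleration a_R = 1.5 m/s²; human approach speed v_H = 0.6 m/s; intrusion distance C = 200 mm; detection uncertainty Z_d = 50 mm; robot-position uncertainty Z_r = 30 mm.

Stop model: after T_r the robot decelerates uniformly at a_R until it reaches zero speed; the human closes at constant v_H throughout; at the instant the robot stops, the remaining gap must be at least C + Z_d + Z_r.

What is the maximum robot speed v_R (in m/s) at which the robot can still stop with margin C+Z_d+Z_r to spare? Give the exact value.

v_R_max = 1/4 m/s = 0.2500 m/s

collect terms ⇒ (1/3)·v_R² + (11/25)·v_R + (-157/1200) = 0
  disc = (11/25)² − 4·(1/3)·(-157/1200) = 8281/22500 ; √disc = 91/150
  v_R = (−(11/25) + 91/150) / (2·(1/3)) = 1/4 m/s
check:
T_s = v_R/a_R = (1/4)/(3/2) = 0.1667 s
robot covers v_R·T_r = 0.2500·0.0400 = 0.0100 m before braking
robot under decel: 0.2500²/(2·1.5000) = 0.0208 m
human closes 0.6000·0.2067 = 0.1240 m
margins: 0.2000+0.0500+0.0300 = 0.2800 m
sum ≈ 0.0100+0.0208+0.1240+0.2800 ≈ 0.4348 m = S ✓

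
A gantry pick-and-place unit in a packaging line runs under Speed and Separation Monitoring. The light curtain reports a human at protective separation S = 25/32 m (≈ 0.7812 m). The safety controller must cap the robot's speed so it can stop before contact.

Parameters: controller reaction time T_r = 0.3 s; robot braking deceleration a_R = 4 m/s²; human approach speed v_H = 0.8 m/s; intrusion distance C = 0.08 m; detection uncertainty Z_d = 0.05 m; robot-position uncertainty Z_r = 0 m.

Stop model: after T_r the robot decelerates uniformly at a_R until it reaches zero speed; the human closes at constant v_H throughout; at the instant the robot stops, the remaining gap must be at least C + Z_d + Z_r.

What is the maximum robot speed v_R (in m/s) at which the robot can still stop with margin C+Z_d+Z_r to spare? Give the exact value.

quadratic (1/8)·v² + (1/2)·v + (-329/800) = 0
  disc = (1/2)² − 4·(1/8)·(-329/800) = 729/1600 ; √disc = 27/40
  v_R = (−(1/2) + 27/40) / (2·(1/8)) = 7/10 m/s
check:
braking lasts T_s = (7/10)/4 = 0.1750 s
robot in T_r: 0.7000·0.3000 = 0.2100 m
braking distance = 0.7000²/(2·4.0000) = 0.0612 m
human over T_r+T_s: 0.8000·(0.3000+0.1750) = 0.3800 m
margins: 0.0800+0.0500+0.0000 = 0.1300 m
sum ≈ 0.2100+0.0612+0.3800+0.1300 ≈ 0.7812 m = S ✓

v_R_max = 7/10 m/s = 0.7000 m/s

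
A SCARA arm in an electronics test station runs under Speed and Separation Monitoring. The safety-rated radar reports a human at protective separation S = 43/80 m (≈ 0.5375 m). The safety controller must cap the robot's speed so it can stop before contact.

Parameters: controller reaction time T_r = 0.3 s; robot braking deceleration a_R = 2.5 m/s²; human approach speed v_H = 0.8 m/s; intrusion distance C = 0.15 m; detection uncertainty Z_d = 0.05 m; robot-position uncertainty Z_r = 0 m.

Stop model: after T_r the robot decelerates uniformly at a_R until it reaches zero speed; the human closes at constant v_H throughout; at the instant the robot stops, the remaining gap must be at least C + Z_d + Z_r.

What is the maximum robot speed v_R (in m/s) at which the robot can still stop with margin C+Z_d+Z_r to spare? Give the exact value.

at the boundary: (1/5)·v² + (31/50)·v + (-39/400) = 0
  disc = (31/50)² − 4·(1/5)·(-39/400) = 289/625 ; √disc = 17/25
  v_R = (−(31/50) + 17/25) / (2·(1/5)) = 3/20 m/s
check:
stop time T_s = (3/20)/(5/2) = 0.0600 s
robot in T_r: 0.1500·0.3000 = 0.0450 m
braking distance = 0.1500²/(2·2.5000) = 0.0045 m
person approaches 0.8000·(0.3000+0.0600) = 0.2880 m
C+Z_d+Z_r = 0.1500+0.0500+0.0000 = 0.2000 m
sum ≈ 0.0450+0.0045+0.2880+0.2000 ≈ 0.5375 m = S ✓

v_R_max = 3/20 m/s = 0.1500 m/s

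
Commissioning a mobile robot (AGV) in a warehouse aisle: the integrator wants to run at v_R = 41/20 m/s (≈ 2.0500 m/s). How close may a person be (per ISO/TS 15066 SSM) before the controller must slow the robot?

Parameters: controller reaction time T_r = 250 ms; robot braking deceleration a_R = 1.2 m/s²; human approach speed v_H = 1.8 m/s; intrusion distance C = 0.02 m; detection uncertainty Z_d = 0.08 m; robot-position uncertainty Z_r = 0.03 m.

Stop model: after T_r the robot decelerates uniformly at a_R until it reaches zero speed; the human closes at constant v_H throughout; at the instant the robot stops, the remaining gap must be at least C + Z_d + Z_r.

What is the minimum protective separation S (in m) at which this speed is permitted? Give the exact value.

S_min = 28409/4800 m = 5.9185 m

braking lasts T_s = (41/20)/(6/5) = 1.7083 s
robot in T_r: 2.0500·0.2500 = 0.5125 m
robot under decel: 2.0500²/(2·1.2000) = 1.7510 m
person approaches 1.8000·(0.2500+1.7083) = 3.5250 m
C+Z_d+Z_r = 0.0200+0.0800+0.0300 = 0.1300 m
S_min ≈ 0.5125+1.7510+3.5250+0.1300  ⇒  S_min = 28409/4800 m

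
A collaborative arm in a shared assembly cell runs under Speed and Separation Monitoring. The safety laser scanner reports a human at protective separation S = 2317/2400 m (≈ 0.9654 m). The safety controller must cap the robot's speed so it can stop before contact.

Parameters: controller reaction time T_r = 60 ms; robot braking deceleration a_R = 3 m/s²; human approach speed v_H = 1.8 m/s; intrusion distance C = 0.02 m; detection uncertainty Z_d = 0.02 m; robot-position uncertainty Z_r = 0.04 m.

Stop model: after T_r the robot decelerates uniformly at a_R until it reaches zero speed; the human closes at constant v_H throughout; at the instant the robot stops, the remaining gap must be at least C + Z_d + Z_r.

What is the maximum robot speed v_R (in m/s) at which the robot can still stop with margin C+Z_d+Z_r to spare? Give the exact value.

at the boundary: (1/6)·v² + (33/50)·v + (-9329/12000) = 0
  disc = (33/50)² − 4·(1/6)·(-9329/12000) = 85849/90000 ; √disc = 293/300
  v_R = (−(33/50) + 293/300) / (2·(1/6)) = 19/20 m/s
check:
T_s = v_R/a_R = (19/20)/3 = 0.3167 s
robot in T_r: 0.9500·0.0600 = 0.0570 m
braking distance = 0.9500²/(2·3.0000) = 0.1504 m
human over T_r+T_s: 1.8000·(0.0600+0.3167) = 0.6780 m
margins: 0.0200+0.0200+0.0400 = 0.0800 m
sum ≈ 0.0570+0.1504+0.6780+0.0800 ≈ 0.9654 m = S ✓

v_R_max = 19/20 m/s = 0.9500 m/s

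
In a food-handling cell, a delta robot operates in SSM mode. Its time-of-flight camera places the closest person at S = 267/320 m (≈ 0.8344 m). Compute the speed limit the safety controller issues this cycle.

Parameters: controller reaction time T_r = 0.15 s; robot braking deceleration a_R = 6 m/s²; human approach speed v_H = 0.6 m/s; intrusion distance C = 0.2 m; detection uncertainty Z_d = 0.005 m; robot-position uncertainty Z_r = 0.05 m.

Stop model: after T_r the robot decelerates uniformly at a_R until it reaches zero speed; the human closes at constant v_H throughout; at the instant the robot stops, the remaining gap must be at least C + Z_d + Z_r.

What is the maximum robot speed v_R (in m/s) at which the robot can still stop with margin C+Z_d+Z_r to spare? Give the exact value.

v_R_max = 27/20 m/s = 1.3500 m/s

quadratic (1/12)·v² + (1/4)·v + (-783/1600) = 0
  disc = (1/4)² − 4·(1/12)·(-783/1600) = 361/1600 ; √disc = 19/40
  v_R = (−(1/4) + 19/40) / (2·(1/12)) = 27/20 m/s
check:
braking lasts T_s = (27/20)/6 = 0.2250 s
robot in T_r: 1.3500·0.1500 = 0.2025 m
braking distance = 1.3500²/(2·6.0000) = 0.1519 m
person approaches 0.6000·(0.1500+0.2250) = 0.2250 m
margins: 0.2000+0.0050+0.0500 = 0.2550 m
sum ≈ 0.2025+0.1519+0.2250+0.2550 ≈ 0.8344 m = S ✓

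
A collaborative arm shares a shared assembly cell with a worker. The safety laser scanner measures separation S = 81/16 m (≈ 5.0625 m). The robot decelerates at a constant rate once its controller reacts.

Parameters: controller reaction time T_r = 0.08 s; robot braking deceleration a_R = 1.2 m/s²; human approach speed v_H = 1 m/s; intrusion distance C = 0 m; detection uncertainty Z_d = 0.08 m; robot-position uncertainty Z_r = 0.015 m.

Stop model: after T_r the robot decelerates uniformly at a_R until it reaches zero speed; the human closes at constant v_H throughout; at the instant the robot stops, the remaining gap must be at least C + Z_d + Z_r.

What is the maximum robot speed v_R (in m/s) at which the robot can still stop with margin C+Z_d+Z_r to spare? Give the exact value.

quadratic (5/12)·v² + (137/150)·v + (-391/80) = 0
  disc = (137/150)² − 4·(5/12)·(-391/80) = 808201/90000 ; √disc = 899/300
  v_R = (−(137/150) + 899/300) / (2·(5/12)) = 5/2 m/s
check:
braking lasts T_s = (5/2)/(6/5) = 2.0833 s
reaction-phase robot travel = 2.5000·0.0800 = 0.2000 m
braking distance = 2.5000²/(2·1.2000) = 2.6042 m
person approaches 1.0000·(0.0800+2.0833) = 2.1633 m
residual clearance needed = 0.0000+0.0800+0.0150 = 0.0950 m
sum ≈ 0.2000+2.6042+2.1633+0.0950 ≈ 5.0625 m = S ✓

v_R_max = 5/2 m/s = 2.5000 m/s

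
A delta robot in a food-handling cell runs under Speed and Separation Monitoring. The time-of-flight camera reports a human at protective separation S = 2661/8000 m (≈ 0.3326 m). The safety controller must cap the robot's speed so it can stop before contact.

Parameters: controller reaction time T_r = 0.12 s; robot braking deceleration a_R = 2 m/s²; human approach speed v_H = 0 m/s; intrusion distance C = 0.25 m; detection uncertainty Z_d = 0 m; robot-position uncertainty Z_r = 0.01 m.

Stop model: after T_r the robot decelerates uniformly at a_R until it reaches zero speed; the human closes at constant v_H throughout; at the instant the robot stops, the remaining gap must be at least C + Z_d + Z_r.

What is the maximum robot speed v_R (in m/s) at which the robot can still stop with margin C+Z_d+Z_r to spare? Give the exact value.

v_R_max = 7/20 m/s = 0.3500 m/s

quadratic (1/4)·v² + (3/25)·v + (-581/8000) = 0
  disc = (3/25)² − 4·(1/4)·(-581/8000) = 3481/40000 ; √disc = 59/200
  v_R = (−(3/25) + 59/200) / (2·(1/4)) = 7/20 m/s
check:
T_s = v_R/a_R = (7/20)/2 = 0.1750 s
robot in T_r: 0.3500·0.1200 = 0.0420 m
robot covers 0.3500·0.1750 − ½·2.0000·0.1750² = 0.0306 m while stopping
human closes 0.0000·0.2950 = 0.0000 m
C+Z_d+Z_r = 0.2500+0.0000+0.0100 = 0.2600 m
sum ≈ 0.0420+0.0306+0.0000+0.2600 ≈ 0.3326 m = S ✓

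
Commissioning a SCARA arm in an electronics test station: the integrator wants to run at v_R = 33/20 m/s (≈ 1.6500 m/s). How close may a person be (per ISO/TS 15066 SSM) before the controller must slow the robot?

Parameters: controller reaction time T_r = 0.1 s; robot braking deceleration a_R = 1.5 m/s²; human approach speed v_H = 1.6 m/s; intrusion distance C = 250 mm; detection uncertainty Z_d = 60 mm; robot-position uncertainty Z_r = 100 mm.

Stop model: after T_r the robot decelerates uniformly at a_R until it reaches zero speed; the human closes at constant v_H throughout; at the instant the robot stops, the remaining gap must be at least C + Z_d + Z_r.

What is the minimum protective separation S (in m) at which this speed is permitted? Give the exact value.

stop time T_s = (33/20)/(3/2) = 1.1000 s
robot in T_r: 1.6500·0.1000 = 0.1650 m
braking distance = 1.6500²/(2·1.5000) = 0.9075 m
human over T_r+T_s: 1.6000·(0.1000+1.1000) = 1.9200 m
C+Z_d+Z_r = 0.2500+0.0600+0.1000 = 0.4100 m
S_min ≈ 0.1650+0.9075+1.9200+0.4100  ⇒  S_min = 1361/400 m

S_min = 1361/400 m = 3.4025 m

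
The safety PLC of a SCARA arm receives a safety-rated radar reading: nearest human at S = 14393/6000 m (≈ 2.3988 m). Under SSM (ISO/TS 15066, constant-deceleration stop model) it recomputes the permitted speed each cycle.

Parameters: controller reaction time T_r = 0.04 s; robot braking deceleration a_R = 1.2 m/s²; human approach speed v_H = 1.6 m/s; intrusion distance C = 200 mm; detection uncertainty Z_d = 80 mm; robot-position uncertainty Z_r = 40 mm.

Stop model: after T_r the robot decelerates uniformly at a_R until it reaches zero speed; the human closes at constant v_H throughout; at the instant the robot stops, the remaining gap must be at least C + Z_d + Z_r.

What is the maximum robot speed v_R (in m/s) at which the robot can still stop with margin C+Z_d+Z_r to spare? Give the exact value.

collect terms ⇒ (5/12)·v_R² + (103/75)·v_R + (-12089/6000) = 0
  disc = (103/75)² − 4·(5/12)·(-12089/6000) = 52441/10000 ; √disc = 229/100
  v_R = (−(103/75) + 229/100) / (2·(5/12)) = 11/10 m/s
check:
stop time T_s = (11/10)/(6/5) = 0.9167 s
reaction-phase robot travel = 1.1000·0.0400 = 0.0440 m
robot covers 1.1000·0.9167 − ½·1.2000·0.9167² = 0.5042 m while stopping
human closes 1.6000·0.9567 = 1.5307 m
C+Z_d+Z_r = 0.2000+0.0800+0.0400 = 0.3200 m
sum ≈ 0.0440+0.5042+1.5307+0.3200 ≈ 2.3988 m = S ✓

v_R_max = 11/10 m/s = 1.1000 m/s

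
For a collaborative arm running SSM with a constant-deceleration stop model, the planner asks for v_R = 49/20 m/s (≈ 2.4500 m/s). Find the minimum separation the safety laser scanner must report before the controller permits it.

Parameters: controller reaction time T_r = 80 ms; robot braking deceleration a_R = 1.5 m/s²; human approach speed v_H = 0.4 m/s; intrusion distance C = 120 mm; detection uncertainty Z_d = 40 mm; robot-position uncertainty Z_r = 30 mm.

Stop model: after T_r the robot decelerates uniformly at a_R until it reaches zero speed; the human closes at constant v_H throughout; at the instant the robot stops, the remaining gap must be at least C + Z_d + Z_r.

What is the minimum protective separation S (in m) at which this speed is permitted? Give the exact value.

S_min = 18433/6000 m = 3.0722 m

T_s = v_R/a_R = (49/20)/(3/2) = 1.6333 s
reaction-phase robot travel = 2.4500·0.0800 = 0.1960 m
robot covers 2.4500·1.6333 − ½·1.5000·1.6333² = 2.0008 m while stopping
human closes 0.4000·1.7133 = 0.6853 m
margins: 0.1200+0.0400+0.0300 = 0.1900 m
S_min ≈ 0.1960+2.0008+0.6853+0.1900  ⇒  S_min = 18433/6000 m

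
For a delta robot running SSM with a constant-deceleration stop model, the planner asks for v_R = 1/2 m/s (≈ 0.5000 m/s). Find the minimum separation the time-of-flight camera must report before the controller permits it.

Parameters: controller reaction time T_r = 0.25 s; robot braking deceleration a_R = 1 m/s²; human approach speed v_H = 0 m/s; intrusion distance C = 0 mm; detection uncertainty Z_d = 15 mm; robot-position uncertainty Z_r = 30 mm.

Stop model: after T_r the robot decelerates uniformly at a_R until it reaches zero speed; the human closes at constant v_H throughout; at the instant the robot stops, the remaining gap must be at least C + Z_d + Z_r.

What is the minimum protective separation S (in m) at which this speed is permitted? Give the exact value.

stop time T_s = (1/2)/1 = 0.5000 s
reaction-phase robot travel = 0.5000·0.2500 = 0.1250 m
braking distance = 0.5000²/(2·1.0000) = 0.1250 m
human closes 0.0000·0.7500 = 0.0000 m
residual clearance needed = 0.0000+0.0150+0.0300 = 0.0450 m
S_min ≈ 0.1250+0.1250+0.0000+0.0450  ⇒  S_min = 59/200 m

S_min = 59/200 m = 0.2950 m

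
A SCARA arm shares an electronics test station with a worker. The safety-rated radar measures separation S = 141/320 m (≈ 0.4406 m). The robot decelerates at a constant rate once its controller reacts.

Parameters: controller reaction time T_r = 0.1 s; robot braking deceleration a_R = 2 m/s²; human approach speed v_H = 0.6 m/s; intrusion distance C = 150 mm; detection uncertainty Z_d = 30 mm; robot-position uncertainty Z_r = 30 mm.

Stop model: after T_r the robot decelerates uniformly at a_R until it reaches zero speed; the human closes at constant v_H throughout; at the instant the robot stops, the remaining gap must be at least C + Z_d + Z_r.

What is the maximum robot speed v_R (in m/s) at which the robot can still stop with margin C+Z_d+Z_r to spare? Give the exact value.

quadratic (1/4)·v² + (2/5)·v + (-273/1600) = 0
  disc = (2/5)² − 4·(1/4)·(-273/1600) = 529/1600 ; √disc = 23/40
  v_R = (−(2/5) + 23/40) / (2·(1/4)) = 7/20 m/s
check:
T_s = v_R/a_R = (7/20)/2 = 0.1750 s
reaction-phase robot travel = 0.3500·0.1000 = 0.0350 m
robot covers 0.3500·0.1750 − ½·2.0000·0.1750² = 0.0306 m while stopping
human over T_r+T_s: 0.6000·(0.1000+0.1750) = 0.1650 m
C+Z_d+Z_r = 0.1500+0.0300+0.0300 = 0.2100 m
sum ≈ 0.0350+0.0306+0.1650+0.2100 ≈ 0.4406 m = S ✓

v_R_max = 7/20 m/s = 0.3500 m/s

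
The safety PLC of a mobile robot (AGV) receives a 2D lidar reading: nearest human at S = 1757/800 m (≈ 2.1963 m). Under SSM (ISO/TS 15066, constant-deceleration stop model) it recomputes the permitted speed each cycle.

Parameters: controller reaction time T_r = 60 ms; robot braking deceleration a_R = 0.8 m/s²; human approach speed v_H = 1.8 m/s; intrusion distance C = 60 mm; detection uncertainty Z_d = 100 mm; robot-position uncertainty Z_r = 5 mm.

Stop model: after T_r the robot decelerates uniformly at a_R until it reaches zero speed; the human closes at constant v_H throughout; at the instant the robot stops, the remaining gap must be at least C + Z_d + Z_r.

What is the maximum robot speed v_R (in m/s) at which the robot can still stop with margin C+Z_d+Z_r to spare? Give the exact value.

quadratic (5/8)·v² + (231/100)·v + (-7693/4000) = 0
  disc = (231/100)² − 4·(5/8)·(-7693/4000) = 405769/40000 ; √disc = 637/200
  v_R = (−(231/100) + 637/200) / (2·(5/8)) = 7/10 m/s
check:
braking lasts T_s = (7/10)/(4/5) = 0.8750 s
robot in T_r: 0.7000·0.0600 = 0.0420 m
robot under decel: 0.7000²/(2·0.8000) = 0.3063 m
person approaches 1.8000·(0.0600+0.8750) = 1.6830 m
C+Z_d+Z_r = 0.0600+0.1000+0.0050 = 0.1650 m
sum ≈ 0.0420+0.3063+1.6830+0.1650 ≈ 2.1963 m = S ✓

v_R_max = 7/10 m/s = 0.7000 m/s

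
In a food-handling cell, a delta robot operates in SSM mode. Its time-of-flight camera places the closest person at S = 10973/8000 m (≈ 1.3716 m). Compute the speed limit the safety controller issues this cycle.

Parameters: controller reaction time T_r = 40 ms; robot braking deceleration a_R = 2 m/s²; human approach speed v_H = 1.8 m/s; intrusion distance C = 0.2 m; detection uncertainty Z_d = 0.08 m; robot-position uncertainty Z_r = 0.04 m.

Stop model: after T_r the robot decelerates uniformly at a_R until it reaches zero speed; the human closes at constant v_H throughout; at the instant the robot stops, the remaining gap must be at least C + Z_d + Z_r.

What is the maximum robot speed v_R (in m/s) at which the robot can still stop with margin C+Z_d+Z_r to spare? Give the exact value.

v_R_max = 17/20 m/s = 0.8500 m/s

collect terms ⇒ (1/4)·v_R² + (47/50)·v_R + (-7837/8000) = 0
  disc = (47/50)² − 4·(1/4)·(-7837/8000) = 74529/40000 ; √disc = 273/200
  v_R = (−(47/50) + 273/200) / (2·(1/4)) = 17/20 m/s
check:
braking lasts T_s = (17/20)/2 = 0.4250 s
reaction-phase robot travel = 0.8500·0.0400 = 0.0340 m
braking distance = 0.8500²/(2·2.0000) = 0.1806 m
person approaches 1.8000·(0.0400+0.4250) = 0.8370 m
margins: 0.2000+0.0800+0.0400 = 0.3200 m
sum ≈ 0.0340+0.1806+0.8370+0.3200 ≈ 1.3716 m = S ✓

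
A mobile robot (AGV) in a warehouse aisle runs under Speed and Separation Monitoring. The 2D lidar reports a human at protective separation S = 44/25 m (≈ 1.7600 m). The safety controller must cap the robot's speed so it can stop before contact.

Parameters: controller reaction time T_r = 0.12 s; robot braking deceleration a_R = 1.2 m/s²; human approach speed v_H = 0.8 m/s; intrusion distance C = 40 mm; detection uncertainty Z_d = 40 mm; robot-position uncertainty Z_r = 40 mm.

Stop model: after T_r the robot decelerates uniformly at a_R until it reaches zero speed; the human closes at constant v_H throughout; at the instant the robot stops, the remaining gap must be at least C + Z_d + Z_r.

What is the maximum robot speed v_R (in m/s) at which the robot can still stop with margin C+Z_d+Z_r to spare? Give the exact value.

v_R_max = 6/5 m/s = 1.2000 m/s

quadratic (5/12)·v² + (59/75)·v + (-193/125) = 0
  disc = (59/75)² − 4·(5/12)·(-193/125) = 17956/5625 ; √disc = 134/75
  v_R = (−(59/75) + 134/75) / (2·(5/12)) = 6/5 m/s
check:
braking lasts T_s = (6/5)/(6/5) = 1.0000 s
robot in T_r: 1.2000·0.1200 = 0.1440 m
robot covers 1.2000·1.0000 − ½·1.2000·1.0000² = 0.6000 m while stopping
human closes 0.8000·1.1200 = 0.8960 m
C+Z_d+Z_r = 0.0400+0.0400+0.0400 = 0.1200 m
sum ≈ 0.1440+0.6000+0.8960+0.1200 ≈ 1.7600 m = S ✓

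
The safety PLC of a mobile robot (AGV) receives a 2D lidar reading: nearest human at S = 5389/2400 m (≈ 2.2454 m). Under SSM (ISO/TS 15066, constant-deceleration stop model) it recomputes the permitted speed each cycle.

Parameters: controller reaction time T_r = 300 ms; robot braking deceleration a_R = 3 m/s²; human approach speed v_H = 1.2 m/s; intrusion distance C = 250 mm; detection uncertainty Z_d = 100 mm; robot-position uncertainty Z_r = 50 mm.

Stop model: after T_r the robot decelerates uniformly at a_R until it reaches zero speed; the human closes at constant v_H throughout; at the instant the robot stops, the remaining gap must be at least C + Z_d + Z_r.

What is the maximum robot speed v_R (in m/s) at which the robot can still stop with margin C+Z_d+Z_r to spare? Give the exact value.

v_R_max = 31/20 m/s = 1.5500 m/s

at the boundary: (1/6)·v² + (7/10)·v + (-713/480) = 0
  disc = (7/10)² − 4·(1/6)·(-713/480) = 5329/3600 ; √disc = 73/60
  v_R = (−(7/10) + 73/60) / (2·(1/6)) = 31/20 m/s
check:
braking lasts T_s = (31/20)/3 = 0.5167 s
robot covers v_R·T_r = 1.5500·0.3000 = 0.4650 m before braking
robot under decel: 1.5500²/(2·3.0000) = 0.4004 m
human closes 1.2000·0.8167 = 0.9800 m
C+Z_d+Z_r = 0.2500+0.1000+0.0500 = 0.4000 m
sum ≈ 0.4650+0.4004+0.9800+0.4000 ≈ 2.2454 m = S ✓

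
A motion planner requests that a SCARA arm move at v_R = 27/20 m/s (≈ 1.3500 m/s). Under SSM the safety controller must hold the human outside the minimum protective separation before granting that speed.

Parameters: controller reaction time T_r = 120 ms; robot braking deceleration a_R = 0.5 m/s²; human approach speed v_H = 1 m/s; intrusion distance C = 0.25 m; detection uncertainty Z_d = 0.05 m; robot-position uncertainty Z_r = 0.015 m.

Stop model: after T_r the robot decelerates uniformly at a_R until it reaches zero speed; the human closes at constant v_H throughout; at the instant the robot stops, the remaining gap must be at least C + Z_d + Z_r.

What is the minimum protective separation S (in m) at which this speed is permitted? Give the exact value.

S_min = 10239/2000 m = 5.1195 m

braking lasts T_s = (27/20)/(1/2) = 2.7000 s
robot covers v_R·T_r = 1.3500·0.1200 = 0.1620 m before braking
braking distance = 1.3500²/(2·0.5000) = 1.8225 m
human closes 1.0000·2.8200 = 2.8200 m
C+Z_d+Z_r = 0.2500+0.0500+0.0150 = 0.3150 m
S_min ≈ 0.1620+1.8225+2.8200+0.3150  ⇒  S_min = 10239/2000 m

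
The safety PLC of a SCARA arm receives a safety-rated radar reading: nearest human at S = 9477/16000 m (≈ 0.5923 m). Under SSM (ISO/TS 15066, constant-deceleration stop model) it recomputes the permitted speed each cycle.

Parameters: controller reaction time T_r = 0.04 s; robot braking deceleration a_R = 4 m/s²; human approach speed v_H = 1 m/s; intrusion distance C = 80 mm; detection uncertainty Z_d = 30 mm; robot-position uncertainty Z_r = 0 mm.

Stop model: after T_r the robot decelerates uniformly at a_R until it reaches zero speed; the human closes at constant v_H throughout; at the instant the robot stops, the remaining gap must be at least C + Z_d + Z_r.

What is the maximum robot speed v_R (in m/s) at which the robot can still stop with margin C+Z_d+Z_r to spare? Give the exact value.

quadratic (1/8)·v² + (29/100)·v + (-7077/16000) = 0
  disc = (29/100)² − 4·(1/8)·(-7077/16000) = 48841/160000 ; √disc = 221/400
  v_R = (−(29/100) + 221/400) / (2·(1/8)) = 21/20 m/s
check:
T_s = v_R/a_R = (21/20)/4 = 0.2625 s
robot in T_r: 1.0500·0.0400 = 0.0420 m
robot covers 1.0500·0.2625 − ½·4.0000·0.2625² = 0.1378 m while stopping
human over T_r+T_s: 1.0000·(0.0400+0.2625) = 0.3025 m
margins: 0.0800+0.0300+0.0000 = 0.1100 m
sum ≈ 0.0420+0.1378+0.3025+0.1100 ≈ 0.5923 m = S ✓

v_R_max = 21/20 m/s = 1.0500 m/s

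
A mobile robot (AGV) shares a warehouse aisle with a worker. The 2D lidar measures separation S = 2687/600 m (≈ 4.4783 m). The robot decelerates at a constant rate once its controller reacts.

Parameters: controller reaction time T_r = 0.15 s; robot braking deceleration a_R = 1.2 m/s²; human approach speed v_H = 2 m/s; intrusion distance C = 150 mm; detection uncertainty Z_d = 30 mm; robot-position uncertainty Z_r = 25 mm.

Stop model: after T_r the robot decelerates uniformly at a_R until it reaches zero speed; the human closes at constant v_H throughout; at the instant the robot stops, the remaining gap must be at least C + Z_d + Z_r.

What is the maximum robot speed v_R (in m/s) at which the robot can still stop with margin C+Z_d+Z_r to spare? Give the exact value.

v_R_max = 8/5 m/s = 1.6000 m/s

collect terms ⇒ (5/12)·v_R² + (109/60)·v_R + (-298/75) = 0
  disc = (109/60)² − 4·(5/12)·(-298/75) = 3969/400 ; √disc = 63/20
  v_R = (−(109/60) + 63/20) / (2·(5/12)) = 8/5 m/s
check:
braking lasts T_s = (8/5)/(6/5) = 1.3333 s
reaction-phase robot travel = 1.6000·0.1500 = 0.2400 m
braking distance = 1.6000²/(2·1.2000) = 1.0667 m
person approaches 2.0000·(0.1500+1.3333) = 2.9667 m
margins: 0.1500+0.0300+0.0250 = 0.2050 m
sum ≈ 0.2400+1.0667+2.9667+0.2050 ≈ 4.4783 m = S ✓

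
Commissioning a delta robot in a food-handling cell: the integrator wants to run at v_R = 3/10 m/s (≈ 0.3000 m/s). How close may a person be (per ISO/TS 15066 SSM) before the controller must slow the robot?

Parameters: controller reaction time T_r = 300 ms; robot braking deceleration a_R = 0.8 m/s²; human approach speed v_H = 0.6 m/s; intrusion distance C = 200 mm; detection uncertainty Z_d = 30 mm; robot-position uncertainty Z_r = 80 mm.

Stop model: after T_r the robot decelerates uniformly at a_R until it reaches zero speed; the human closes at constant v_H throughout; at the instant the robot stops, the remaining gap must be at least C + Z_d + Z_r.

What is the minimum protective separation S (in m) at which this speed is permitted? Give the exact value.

braking lasts T_s = (3/10)/(4/5) = 0.3750 s
robot covers v_R·T_r = 0.3000·0.3000 = 0.0900 m before braking
braking distance = 0.3000²/(2·0.8000) = 0.0563 m
person approaches 0.6000·(0.3000+0.3750) = 0.4050 m
C+Z_d+Z_r = 0.2000+0.0300+0.0800 = 0.3100 m
S_min ≈ 0.0900+0.0563+0.4050+0.3100  ⇒  S_min = 689/800 m

S_min = 689/800 m = 0.8612 m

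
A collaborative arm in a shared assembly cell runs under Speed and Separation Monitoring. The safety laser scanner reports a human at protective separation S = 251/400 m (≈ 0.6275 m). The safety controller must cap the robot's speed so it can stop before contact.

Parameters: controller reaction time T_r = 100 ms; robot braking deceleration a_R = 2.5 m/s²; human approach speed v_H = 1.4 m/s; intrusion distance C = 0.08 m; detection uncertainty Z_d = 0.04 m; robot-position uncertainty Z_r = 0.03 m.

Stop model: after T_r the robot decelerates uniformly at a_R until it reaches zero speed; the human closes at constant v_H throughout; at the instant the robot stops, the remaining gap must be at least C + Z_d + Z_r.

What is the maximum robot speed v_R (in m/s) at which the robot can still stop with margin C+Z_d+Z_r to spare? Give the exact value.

collect terms ⇒ (1/5)·v_R² + (33/50)·v_R + (-27/80) = 0
  disc = (33/50)² − 4·(1/5)·(-27/80) = 441/625 ; √disc = 21/25
  v_R = (−(33/50) + 21/25) / (2·(1/5)) = 9/20 m/s
check:
braking lasts T_s = (9/20)/(5/2) = 0.1800 s
robot covers v_R·T_r = 0.4500·0.1000 = 0.0450 m before braking
robot covers 0.4500·0.1800 − ½·2.5000·0.1800² = 0.0405 m while stopping
human over T_r+T_s: 1.4000·(0.1000+0.1800) = 0.3920 m
residual clearance needed = 0.0800+0.0400+0.0300 = 0.1500 m
sum ≈ 0.0450+0.0405+0.3920+0.1500 ≈ 0.6275 m = S ✓

v_R_max = 9/20 m/s = 0.4500 m/s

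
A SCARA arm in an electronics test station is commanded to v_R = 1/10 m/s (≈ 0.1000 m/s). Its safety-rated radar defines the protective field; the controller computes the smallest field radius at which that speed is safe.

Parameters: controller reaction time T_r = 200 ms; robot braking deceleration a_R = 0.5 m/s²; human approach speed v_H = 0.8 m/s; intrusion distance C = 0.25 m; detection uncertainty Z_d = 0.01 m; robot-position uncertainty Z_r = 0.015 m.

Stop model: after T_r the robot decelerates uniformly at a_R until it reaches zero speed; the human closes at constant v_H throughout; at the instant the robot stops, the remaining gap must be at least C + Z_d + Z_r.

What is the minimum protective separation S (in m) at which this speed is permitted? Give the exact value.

stop time T_s = (1/10)/(1/2) = 0.2000 s
reaction-phase robot travel = 0.1000·0.2000 = 0.0200 m
robot covers 0.1000·0.2000 − ½·0.5000·0.2000² = 0.0100 m while stopping
human closes 0.8000·0.4000 = 0.3200 m
margins: 0.2500+0.0100+0.0150 = 0.2750 m
S_min ≈ 0.0200+0.0100+0.3200+0.2750  ⇒  S_min = 5/8 m

S_min = 5/8 m = 0.6250 m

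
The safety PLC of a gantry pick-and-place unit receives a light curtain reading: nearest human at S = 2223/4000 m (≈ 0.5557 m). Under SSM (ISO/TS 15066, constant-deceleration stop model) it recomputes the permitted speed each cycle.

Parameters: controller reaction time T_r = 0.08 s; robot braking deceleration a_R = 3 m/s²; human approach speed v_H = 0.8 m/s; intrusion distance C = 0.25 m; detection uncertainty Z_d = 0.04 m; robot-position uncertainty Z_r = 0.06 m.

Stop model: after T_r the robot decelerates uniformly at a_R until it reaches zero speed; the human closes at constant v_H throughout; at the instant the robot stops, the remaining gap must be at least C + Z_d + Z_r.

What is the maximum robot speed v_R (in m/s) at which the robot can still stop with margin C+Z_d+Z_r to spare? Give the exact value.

at the boundary: (1/6)·v² + (26/75)·v + (-567/4000) = 0
  disc = (26/75)² − 4·(1/6)·(-567/4000) = 19321/90000 ; √disc = 139/300
  v_R = (−(26/75) + 139/300) / (2·(1/6)) = 7/20 m/s
check:
T_s = v_R/a_R = (7/20)/3 = 0.1167 s
robot covers v_R·T_r = 0.3500·0.0800 = 0.0280 m before braking
robot under decel: 0.3500²/(2·3.0000) = 0.0204 m
human over T_r+T_s: 0.8000·(0.0800+0.1167) = 0.1573 m
margins: 0.2500+0.0400+0.0600 = 0.3500 m
sum ≈ 0.0280+0.0204+0.1573+0.3500 ≈ 0.5557 m = S ✓

v_R_max = 7/20 m/s = 0.3500 m/s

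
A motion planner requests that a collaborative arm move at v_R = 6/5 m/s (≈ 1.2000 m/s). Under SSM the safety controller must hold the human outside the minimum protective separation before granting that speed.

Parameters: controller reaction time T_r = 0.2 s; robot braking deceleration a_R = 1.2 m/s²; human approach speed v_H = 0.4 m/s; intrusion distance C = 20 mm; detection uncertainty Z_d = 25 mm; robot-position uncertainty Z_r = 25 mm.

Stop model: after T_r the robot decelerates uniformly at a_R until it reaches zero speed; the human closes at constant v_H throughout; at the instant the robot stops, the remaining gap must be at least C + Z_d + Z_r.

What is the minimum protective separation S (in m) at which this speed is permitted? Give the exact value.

T_s = v_R/a_R = (6/5)/(6/5) = 1.0000 s
robot covers v_R·T_r = 1.2000·0.2000 = 0.2400 m before braking
robot covers 1.2000·1.0000 − ½·1.2000·1.0000² = 0.6000 m while stopping
human over T_r+T_s: 0.4000·(0.2000+1.0000) = 0.4800 m
C+Z_d+Z_r = 0.0200+0.0250+0.0250 = 0.0700 m
S_min ≈ 0.2400+0.6000+0.4800+0.0700  ⇒  S_min = 139/100 m

S_min = 139/100 m = 1.3900 m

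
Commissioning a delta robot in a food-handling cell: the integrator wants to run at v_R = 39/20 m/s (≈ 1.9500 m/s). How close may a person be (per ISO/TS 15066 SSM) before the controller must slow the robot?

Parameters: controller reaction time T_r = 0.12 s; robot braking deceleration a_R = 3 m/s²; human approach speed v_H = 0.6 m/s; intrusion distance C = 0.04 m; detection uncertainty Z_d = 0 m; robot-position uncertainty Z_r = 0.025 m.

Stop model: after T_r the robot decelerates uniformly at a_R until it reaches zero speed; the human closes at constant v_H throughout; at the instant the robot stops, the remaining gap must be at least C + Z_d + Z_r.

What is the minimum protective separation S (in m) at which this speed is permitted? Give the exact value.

S_min = 5579/4000 m = 1.3947 m

stop time T_s = (39/20)/3 = 0.6500 s
robot in T_r: 1.9500·0.1200 = 0.2340 m
robot under decel: 1.9500²/(2·3.0000) = 0.6338 m
human closes 0.6000·0.7700 = 0.4620 m
C+Z_d+Z_r = 0.0400+0.0000+0.0250 = 0.0650 m
S_min ≈ 0.2340+0.6338+0.4620+0.0650  ⇒  S_min = 5579/4000 m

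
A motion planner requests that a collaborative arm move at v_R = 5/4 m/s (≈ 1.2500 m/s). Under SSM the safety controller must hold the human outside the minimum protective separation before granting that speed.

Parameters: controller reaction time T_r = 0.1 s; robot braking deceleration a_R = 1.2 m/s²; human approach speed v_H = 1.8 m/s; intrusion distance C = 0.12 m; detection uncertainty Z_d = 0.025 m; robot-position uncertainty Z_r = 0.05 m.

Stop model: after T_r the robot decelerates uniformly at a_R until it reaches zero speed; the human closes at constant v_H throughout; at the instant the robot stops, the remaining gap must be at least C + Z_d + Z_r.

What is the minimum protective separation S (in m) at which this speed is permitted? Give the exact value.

S_min = 581/192 m = 3.0260 m

stop time T_s = (5/4)/(6/5) = 1.0417 s
robot in T_r: 1.2500·0.1000 = 0.1250 m
robot under decel: 1.2500²/(2·1.2000) = 0.6510 m
human closes 1.8000·1.1417 = 2.0550 m
residual clearance needed = 0.1200+0.0250+0.0500 = 0.1950 m
S_min ≈ 0.1250+0.6510+2.0550+0.1950  ⇒  S_min = 581/192 m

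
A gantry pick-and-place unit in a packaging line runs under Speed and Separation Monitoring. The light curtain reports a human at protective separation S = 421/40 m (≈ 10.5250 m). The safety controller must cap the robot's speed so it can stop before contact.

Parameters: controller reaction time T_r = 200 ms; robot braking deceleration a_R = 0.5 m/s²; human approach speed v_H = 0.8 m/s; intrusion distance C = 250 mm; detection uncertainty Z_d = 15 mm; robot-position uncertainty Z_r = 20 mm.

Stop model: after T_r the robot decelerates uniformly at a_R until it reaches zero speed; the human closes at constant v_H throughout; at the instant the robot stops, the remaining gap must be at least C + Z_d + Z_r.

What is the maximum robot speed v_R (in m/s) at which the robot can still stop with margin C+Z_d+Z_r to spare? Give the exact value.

quadratic (1)·v² + (9/5)·v + (-252/25) = 0
  disc = (9/5)² − 4·(1)·(-252/25) = 1089/25 ; √disc = 33/5
  v_R = (−(9/5) + 33/5) / (2·(1)) = 12/5 m/s
check:
T_s = v_R/a_R = (12/5)/(1/2) = 4.8000 s
reaction-phase robot travel = 2.4000·0.2000 = 0.4800 m
robot under decel: 2.4000²/(2·0.5000) = 5.7600 m
person approaches 0.8000·(0.2000+4.8000) = 4.0000 m
C+Z_d+Z_r = 0.2500+0.0150+0.0200 = 0.2850 m
sum ≈ 0.4800+5.7600+4.0000+0.2850 ≈ 10.5250 m = S ✓

v_R_max = 12/5 m/s = 2.4000 m/s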